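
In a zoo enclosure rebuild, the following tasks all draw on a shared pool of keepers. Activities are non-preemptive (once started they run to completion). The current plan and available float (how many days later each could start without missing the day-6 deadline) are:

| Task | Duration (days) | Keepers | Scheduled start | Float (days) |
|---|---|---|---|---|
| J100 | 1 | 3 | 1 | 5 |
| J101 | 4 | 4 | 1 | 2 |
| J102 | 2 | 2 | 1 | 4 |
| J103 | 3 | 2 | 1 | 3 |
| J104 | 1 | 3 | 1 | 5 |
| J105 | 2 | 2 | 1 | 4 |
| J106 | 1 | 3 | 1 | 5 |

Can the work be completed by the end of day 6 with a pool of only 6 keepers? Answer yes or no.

no

Total keeper-days = 39; over 6 days the average is 39/6 > 6, so some day must exceed 6.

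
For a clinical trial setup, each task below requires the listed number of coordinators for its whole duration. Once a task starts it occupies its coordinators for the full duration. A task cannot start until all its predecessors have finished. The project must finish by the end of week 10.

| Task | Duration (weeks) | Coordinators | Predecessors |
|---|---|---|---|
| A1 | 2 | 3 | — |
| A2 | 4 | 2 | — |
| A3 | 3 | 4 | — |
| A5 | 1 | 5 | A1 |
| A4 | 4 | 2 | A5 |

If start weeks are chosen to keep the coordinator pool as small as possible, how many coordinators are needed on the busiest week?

Early-start (A1@1, A2@1, A3@1, A5@3, A4@4) gives peak 11: w1:9  w2:9  w3:11  w4:4  w5:2  w6:2  w7:2  w8:0  w9:0  w10:0.
Shift A2→4, A3→8.
Schedule A1@1, A2@4, A3@8, A5@3, A4@4: w1:3  w2:3  w3:5  w4:4  w5:4  w6:4  w7:4  w8:4  w9:4  w10:4 — peak 5.

5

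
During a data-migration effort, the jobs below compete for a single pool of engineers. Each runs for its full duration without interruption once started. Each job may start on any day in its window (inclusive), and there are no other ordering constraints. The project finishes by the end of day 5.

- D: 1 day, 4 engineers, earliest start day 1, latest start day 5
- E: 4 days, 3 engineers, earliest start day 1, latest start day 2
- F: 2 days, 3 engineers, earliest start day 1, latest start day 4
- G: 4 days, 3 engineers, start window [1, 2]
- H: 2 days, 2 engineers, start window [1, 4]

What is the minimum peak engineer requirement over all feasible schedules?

9

Early-start (D@1, E@1, F@1, G@1, H@1) gives peak 15: d1:15  d2:11  d3:6  d4:6  d5:0.
Shift F→2, G→2, H→4.
Schedule D@1, E@1, F@2, G@2, H@4: d1:7  d2:9  d3:9  d4:8  d5:5 — peak 9.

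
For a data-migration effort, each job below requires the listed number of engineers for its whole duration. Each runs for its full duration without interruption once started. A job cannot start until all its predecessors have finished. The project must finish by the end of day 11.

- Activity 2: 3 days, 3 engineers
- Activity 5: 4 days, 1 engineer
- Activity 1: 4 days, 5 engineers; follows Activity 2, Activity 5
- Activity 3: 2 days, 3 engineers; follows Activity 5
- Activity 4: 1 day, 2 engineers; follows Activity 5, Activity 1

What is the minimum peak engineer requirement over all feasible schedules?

Early-start (Activity 2@1, Activity 5@1, Activity 1@5, Activity 3@5, Activity 4@9) gives peak 8: d1:4  d2:4  d3:4  d4:1  d5:8  d6:8  d7:5  d8:5  d9:2  d10:0  d11:0.
Shift Activity 3→9.
Schedule Activity 2@1, Activity 5@1, Activity 1@5, Activity 3@9, Activity 4@9: d1:4  d2:4  d3:4  d4:1  d5:5  d6:5  d7:5  d8:5  d9:5  d10:3  d11:0 — peak 5.

5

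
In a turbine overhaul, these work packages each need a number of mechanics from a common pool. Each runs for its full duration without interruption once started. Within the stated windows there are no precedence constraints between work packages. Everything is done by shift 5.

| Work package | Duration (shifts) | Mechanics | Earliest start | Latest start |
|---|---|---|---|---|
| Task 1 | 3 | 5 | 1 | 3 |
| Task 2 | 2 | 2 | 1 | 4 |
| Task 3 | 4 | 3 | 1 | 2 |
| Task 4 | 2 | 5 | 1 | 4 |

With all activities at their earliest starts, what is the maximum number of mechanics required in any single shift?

15

Early-start schedule: Task 1@1, Task 2@1, Task 3@1, Task 4@1.
Load per shift: shift 1: 15, shift 2: 15, shift 3: 8, shift 4: 3, shift 5: 0.
Peak is 15.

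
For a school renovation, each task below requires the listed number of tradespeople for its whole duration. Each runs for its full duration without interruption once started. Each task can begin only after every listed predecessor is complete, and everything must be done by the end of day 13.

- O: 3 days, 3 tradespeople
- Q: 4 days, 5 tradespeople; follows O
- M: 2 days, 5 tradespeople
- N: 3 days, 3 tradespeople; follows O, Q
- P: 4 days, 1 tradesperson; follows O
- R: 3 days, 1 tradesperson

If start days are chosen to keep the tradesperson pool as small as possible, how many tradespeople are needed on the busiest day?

Early-start (O@1, Q@4, M@1, N@8, P@4, R@1) gives peak 9: d1:9  d2:9  d3:4  d4:6  d5:6  d6:6  d7:6  d8:3  d9:3  d10:3  d11:0  d12:0  d13:0.
Shift M→8, N→10, P→10.
Schedule O@1, Q@4, M@8, N@10, P@10, R@1: d1:4  d2:4  d3:4  d4:5  d5:5  d6:5  d7:5  d8:5  d9:5  d10:4  d11:4  d12:4  d13:1 — peak 5.
Total tradesperson-days = 55 over 13 days ⇒ peak ≥ ⌈55/13⌉ = 5, so 5 is optimal.

5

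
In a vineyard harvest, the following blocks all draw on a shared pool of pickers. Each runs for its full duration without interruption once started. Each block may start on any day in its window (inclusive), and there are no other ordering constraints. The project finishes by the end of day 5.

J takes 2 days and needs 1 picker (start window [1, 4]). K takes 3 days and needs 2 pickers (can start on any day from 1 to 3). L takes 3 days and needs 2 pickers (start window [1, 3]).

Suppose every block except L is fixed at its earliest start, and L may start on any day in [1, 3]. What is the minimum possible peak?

L@1: d1:5  d2:5  d3:4  d4:0  d5:0 → peak 5
L@2: d1:3  d2:5  d3:4  d4:2  d5:0 → peak 5
L@3: d1:3  d2:3  d3:4  d4:2  d5:2 → peak 4
Best is L@3, peak 4.

4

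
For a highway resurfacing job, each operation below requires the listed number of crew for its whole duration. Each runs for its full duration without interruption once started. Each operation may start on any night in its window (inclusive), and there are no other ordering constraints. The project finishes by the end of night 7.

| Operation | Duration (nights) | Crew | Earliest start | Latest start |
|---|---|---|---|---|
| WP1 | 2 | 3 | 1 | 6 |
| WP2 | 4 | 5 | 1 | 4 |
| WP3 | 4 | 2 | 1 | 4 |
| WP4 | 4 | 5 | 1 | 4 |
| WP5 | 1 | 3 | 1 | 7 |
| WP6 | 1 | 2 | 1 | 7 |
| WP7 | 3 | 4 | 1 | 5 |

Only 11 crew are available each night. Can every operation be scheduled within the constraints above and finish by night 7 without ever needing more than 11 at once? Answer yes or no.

The minimum achievable peak is 12; 11 < 12, so no feasible schedule stays within the cap.

no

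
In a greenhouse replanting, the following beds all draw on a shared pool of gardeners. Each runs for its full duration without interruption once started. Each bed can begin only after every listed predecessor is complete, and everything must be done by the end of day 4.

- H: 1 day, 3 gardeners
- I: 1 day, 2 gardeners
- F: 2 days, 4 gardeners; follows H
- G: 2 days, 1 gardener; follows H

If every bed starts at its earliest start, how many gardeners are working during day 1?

5

At early start, day 1 has: H, I.
Demand: 3 + 2 = 5.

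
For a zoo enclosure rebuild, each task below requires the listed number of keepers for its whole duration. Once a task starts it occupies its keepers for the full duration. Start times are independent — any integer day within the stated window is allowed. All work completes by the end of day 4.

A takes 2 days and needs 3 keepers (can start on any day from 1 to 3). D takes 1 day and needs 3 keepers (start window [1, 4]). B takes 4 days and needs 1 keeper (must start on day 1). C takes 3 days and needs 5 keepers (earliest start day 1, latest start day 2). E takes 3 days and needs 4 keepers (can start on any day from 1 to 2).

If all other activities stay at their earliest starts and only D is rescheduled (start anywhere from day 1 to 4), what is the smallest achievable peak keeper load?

13

D@1: d1:16  d2:13  d3:10  d4:1 → peak 16
D@2: d1:13  d2:16  d3:10  d4:1 → peak 16
D@3: d1:13  d2:13  d3:13  d4:1 → peak 13
D@4: d1:13  d2:13  d3:10  d4:4 → peak 13
Best is D@3, peak 13.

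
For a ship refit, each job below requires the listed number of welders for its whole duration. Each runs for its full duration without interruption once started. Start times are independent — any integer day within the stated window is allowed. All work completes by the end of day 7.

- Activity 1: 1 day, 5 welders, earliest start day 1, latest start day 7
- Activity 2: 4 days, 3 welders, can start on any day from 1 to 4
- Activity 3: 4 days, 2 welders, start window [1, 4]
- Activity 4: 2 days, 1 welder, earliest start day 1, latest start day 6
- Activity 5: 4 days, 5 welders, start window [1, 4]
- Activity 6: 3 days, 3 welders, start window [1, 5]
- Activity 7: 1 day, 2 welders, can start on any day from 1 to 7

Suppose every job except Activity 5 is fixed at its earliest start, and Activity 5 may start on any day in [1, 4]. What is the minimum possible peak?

16

Activity 5@1: d1:21  d2:14  d3:13  d4:10  d5:0  d6:0  d7:0 → peak 21
Activity 5@2: d1:16  d2:14  d3:13  d4:10  d5:5  d6:0  d7:0 → peak 16
Activity 5@3: d1:16  d2:9  d3:13  d4:10  d5:5  d6:5  d7:0 → peak 16
Activity 5@4: d1:16  d2:9  d3:8  d4:10  d5:5  d6:5  d7:5 → peak 16
Best is Activity 5@2, peak 16.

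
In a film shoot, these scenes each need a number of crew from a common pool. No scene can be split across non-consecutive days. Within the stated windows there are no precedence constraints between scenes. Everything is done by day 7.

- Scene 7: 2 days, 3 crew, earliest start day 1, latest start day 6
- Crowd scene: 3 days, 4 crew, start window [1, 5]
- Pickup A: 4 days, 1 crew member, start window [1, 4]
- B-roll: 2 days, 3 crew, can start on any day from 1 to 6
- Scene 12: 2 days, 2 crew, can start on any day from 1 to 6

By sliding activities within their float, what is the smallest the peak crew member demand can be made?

Early-start (Scene 7@1, Crowd scene@1, Pickup A@1, B-roll@1, Scene 12@1) gives peak 13: d1:13  d2:13  d3:5  d4:1  d5:0  d6:0  d7:0.
Shift Crowd scene→3, B-roll→6, Scene 12→6.
Schedule Scene 7@1, Crowd scene@3, Pickup A@1, B-roll@6, Scene 12@6: d1:4  d2:4  d3:5  d4:5  d5:4  d6:5  d7:5 — peak 5.
Total crew member-days = 32 over 7 days ⇒ peak ≥ ⌈32/7⌉ = 5, so 5 is optimal.

5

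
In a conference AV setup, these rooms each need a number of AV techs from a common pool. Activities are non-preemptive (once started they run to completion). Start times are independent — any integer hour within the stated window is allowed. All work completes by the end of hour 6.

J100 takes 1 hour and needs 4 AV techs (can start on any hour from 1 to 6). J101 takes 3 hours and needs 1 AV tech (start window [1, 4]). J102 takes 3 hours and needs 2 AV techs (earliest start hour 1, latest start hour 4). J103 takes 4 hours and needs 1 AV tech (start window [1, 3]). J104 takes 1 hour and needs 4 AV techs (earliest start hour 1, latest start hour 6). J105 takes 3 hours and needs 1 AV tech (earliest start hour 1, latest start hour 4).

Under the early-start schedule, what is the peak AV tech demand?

Early-start schedule: J100@1, J101@1, J102@1, J103@1, J104@1, J105@1.
Load per hour: hour 1: 13, hour 2: 5, hour 3: 5, hour 4: 1, hour 5: 0, hour 6: 0.
Peak is 13.

13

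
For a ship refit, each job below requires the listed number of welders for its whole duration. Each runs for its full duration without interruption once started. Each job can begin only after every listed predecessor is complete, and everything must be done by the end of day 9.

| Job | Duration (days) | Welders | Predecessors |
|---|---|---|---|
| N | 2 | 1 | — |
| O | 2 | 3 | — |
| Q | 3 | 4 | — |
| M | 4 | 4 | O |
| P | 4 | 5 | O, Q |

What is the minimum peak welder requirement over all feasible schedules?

Schedule N@1, O@1, Q@1, M@3, P@4: d1:8  d2:8  d3:8  d4:9  d5:9  d6:9  d7:5  d8:0  d9:0 — peak 9.

9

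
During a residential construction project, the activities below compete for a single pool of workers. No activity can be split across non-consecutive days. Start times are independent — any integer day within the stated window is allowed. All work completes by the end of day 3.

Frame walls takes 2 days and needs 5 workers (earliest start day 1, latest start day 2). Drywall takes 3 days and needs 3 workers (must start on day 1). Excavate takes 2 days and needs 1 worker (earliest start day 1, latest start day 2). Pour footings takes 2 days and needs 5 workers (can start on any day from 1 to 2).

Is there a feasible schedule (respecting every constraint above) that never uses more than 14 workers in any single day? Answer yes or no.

Schedule Frame walls@1, Drywall@1, Excavate@1, Pour footings@1: d1:14  d2:14  d3:3 — peak 14 ≤ 14.

yes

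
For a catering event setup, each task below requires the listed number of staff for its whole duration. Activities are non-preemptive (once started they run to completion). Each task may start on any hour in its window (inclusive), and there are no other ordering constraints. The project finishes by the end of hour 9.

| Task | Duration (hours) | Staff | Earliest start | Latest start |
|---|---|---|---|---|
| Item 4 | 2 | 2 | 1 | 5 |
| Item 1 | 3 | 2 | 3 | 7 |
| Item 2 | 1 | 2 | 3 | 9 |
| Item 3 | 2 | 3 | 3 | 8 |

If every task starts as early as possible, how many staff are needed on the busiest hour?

7

Early-start schedule: Item 4@1, Item 1@3, Item 2@3, Item 3@3.
Load per hour: hour 1: 2, hour 2: 2, hour 3: 7, hour 4: 5, hour 5: 2, hour 6: 0, hour 7: 0, hour 8: 0, hour 9: 0.
Peak is 7.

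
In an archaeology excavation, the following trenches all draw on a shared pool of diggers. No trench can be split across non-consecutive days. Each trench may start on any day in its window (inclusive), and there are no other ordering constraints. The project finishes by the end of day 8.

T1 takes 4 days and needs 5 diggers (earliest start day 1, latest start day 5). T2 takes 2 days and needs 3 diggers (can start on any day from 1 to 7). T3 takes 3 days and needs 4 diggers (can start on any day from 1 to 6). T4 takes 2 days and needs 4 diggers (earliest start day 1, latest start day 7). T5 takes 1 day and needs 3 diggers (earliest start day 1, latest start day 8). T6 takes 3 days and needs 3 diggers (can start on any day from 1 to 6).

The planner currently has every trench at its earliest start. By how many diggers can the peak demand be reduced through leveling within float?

Early-start peak: d1:22  d2:19  d3:12  d4:5  d5:0  d6:0  d7:0  d8:0 ⇒ 22.
Leveled (T1@1, T2@1, T3@5, T4@6, T5@8, T6@3): d1:8  d2:8  d3:8  d4:8  d5:7  d6:8  d7:8  d8:3 ⇒ 8.
Reduction 22 − 8 = 14.

14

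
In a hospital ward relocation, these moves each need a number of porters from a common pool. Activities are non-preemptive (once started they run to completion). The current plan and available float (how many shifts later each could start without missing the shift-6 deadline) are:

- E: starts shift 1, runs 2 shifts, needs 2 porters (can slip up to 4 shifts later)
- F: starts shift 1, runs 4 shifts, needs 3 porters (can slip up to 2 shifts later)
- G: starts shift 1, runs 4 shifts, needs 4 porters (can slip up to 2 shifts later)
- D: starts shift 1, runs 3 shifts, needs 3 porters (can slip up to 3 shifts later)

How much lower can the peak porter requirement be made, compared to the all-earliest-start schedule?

2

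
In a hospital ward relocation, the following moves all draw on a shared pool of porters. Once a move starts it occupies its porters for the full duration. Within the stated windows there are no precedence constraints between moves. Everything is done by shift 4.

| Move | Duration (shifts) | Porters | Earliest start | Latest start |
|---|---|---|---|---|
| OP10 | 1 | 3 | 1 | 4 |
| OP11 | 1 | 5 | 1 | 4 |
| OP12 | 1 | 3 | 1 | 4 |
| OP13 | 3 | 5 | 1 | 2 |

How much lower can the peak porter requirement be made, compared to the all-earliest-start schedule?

8

Early-start peak: s1:16  s2:5  s3:5  s4:0 ⇒ 16.
Leveled (OP10@1, OP11@1, OP12@2, OP13@2): s1:8  s2:8  s3:5  s4:5 ⇒ 8.
Reduction 16 − 8 = 8.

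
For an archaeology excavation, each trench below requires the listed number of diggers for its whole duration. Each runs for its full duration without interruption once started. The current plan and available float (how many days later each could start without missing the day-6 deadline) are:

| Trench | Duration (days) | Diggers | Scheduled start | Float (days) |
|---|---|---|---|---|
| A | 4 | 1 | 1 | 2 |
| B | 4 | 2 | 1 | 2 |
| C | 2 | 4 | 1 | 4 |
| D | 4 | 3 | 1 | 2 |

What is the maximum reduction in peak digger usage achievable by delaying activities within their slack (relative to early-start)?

4

Early-start peak: d1:10  d2:10  d3:6  d4:6  d5:0  d6:0 ⇒ 10.
Leveled (A@1, B@1, C@5, D@1): d1:6  d2:6  d3:6  d4:6  d5:4  d6:4 ⇒ 6.
Reduction 10 − 6 = 4.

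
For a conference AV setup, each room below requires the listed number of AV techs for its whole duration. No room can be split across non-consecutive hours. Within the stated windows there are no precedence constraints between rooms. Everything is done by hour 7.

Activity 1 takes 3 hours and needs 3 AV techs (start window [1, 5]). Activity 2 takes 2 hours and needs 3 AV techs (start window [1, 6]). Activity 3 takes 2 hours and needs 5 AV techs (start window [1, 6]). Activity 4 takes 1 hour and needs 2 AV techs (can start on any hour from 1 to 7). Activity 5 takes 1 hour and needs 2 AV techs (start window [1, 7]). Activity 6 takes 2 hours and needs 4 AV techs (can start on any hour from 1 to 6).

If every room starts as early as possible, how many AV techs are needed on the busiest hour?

19

Early-start schedule: Activity 1@1, Activity 2@1, Activity 3@1, Activity 4@1, Activity 5@1, Activity 6@1.
Load per hour: hour 1: 19, hour 2: 15, hour 3: 3, hour 4: 0, hour 5: 0, hour 6: 0, hour 7: 0.
Peak is 19.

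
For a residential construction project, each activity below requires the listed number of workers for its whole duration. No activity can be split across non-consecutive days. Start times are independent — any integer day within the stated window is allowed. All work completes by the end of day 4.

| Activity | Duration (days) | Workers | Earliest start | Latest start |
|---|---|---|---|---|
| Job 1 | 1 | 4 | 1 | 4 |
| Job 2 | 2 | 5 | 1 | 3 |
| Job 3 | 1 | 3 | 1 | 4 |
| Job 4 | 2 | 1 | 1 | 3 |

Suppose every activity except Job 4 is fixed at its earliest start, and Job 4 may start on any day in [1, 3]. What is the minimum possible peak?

12

Job 4@1: d1:13  d2:6  d3:0  d4:0 → peak 13
Job 4@2: d1:12  d2:6  d3:1  d4:0 → peak 12
Job 4@3: d1:12  d2:5  d3:1  d4:1 → peak 12
Best is Job 4@2, peak 12.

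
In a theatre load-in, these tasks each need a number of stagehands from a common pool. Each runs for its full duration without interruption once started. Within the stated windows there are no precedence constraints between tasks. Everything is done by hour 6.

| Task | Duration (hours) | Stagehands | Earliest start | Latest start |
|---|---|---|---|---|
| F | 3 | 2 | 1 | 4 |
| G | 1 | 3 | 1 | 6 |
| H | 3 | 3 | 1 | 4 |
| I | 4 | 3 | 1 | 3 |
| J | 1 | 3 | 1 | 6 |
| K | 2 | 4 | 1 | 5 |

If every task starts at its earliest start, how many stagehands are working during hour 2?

At early start, hour 2 has: F, H, I, K.
Demand: 2 + 3 + 3 + 4 = 12.

12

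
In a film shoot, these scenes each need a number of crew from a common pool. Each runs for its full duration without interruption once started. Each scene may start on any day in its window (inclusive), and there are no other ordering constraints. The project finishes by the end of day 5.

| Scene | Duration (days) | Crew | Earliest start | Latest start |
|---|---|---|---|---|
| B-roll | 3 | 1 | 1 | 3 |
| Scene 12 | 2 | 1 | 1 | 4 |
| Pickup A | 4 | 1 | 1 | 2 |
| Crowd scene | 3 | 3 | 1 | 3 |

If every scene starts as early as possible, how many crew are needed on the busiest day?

6

Early-start schedule: B-roll@1, Scene 12@1, Pickup A@1, Crowd scene@1.
Load per day: day 1: 6, day 2: 6, day 3: 5, day 4: 1, day 5: 0.
Peak is 6.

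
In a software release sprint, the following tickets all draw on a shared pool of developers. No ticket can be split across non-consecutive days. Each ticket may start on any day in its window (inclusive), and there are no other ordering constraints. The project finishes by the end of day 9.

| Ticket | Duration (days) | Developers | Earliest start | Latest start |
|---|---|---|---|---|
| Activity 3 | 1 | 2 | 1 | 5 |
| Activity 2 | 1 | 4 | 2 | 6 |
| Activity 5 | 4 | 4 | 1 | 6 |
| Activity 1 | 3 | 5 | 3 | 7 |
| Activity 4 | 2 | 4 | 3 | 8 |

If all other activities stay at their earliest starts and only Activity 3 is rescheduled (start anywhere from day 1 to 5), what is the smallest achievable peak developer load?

Activity 3@1: d1:6  d2:8  d3:13  d4:13  d5:5  d6:0  d7:0  d8:0  d9:0 → peak 13
Activity 3@2: d1:4  d2:10  d3:13  d4:13  d5:5  d6:0  d7:0  d8:0  d9:0 → peak 13
Activity 3@3: d1:4  d2:8  d3:15  d4:13  d5:5  d6:0  d7:0  d8:0  d9:0 → peak 15
Activity 3@4: d1:4  d2:8  d3:13  d4:15  d5:5  d6:0  d7:0  d8:0  d9:0 → peak 15
Activity 3@5: d1:4  d2:8  d3:13  d4:13  d5:7  d6:0  d7:0  d8:0  d9:0 → peak 13
Best is Activity 3@1, peak 13.

13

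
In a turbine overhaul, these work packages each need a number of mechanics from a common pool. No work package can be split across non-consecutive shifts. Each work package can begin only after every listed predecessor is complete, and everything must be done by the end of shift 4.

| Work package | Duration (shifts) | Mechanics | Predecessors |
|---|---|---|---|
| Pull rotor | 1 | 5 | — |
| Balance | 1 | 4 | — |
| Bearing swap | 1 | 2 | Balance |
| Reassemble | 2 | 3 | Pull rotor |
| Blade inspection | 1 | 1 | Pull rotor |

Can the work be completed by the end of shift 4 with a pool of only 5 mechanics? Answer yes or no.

yes

Schedule Pull rotor@1, Balance@2, Bearing swap@3, Reassemble@3, Blade inspection@2: s1:5  s2:5  s3:5  s4:3 — peak 5 ≤ 5.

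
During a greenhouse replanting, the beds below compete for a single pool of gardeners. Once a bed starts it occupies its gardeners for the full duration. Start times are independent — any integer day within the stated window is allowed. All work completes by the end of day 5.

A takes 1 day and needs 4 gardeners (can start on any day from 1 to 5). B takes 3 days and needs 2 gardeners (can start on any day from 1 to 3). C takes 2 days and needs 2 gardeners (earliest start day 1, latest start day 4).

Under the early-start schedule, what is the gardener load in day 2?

At early start, day 2 has: B, C.
Demand: 2 + 2 = 4.

4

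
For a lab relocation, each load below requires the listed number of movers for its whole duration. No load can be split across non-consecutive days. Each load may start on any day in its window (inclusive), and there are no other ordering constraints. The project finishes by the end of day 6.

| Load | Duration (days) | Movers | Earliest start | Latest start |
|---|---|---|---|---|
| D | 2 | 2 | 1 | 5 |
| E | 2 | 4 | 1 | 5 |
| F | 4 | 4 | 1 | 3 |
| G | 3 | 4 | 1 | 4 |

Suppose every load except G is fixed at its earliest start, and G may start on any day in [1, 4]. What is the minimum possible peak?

G@1: d1:14  d2:14  d3:8  d4:4  d5:0  d6:0 → peak 14
G@2: d1:10  d2:14  d3:8  d4:8  d5:0  d6:0 → peak 14
G@3: d1:10  d2:10  d3:8  d4:8  d5:4  d6:0 → peak 10
G@4: d1:10  d2:10  d3:4  d4:8  d5:4  d6:4 → peak 10
Best is G@3, peak 10.

10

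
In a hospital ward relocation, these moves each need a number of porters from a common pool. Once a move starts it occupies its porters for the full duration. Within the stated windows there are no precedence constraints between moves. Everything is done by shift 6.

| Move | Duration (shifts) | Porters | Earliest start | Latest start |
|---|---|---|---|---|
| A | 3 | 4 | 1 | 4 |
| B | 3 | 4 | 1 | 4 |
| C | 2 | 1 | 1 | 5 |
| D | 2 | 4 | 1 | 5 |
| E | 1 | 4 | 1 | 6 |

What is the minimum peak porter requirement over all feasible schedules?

8

Early-start (A@1, B@1, C@1, D@1, E@1) gives peak 17: s1:17  s2:13  s3:8  s4:0  s5:0  s6:0.
Shift C→4, D→4, E→6.
Schedule A@1, B@1, C@4, D@4, E@6: s1:8  s2:8  s3:8  s4:5  s5:5  s6:4 — peak 8.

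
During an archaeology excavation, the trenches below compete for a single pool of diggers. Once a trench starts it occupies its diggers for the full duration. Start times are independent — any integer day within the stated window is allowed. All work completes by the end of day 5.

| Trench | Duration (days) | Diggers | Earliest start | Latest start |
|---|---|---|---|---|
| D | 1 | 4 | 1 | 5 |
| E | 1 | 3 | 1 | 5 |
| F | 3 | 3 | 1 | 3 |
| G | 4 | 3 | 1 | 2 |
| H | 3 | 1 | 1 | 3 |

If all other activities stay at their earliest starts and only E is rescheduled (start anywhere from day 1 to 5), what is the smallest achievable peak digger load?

E@1: d1:14  d2:7  d3:7  d4:3  d5:0 → peak 14
E@2: d1:11  d2:10  d3:7  d4:3  d5:0 → peak 11
E@3: d1:11  d2:7  d3:10  d4:3  d5:0 → peak 11
E@4: d1:11  d2:7  d3:7  d4:6  d5:0 → peak 11
E@5: d1:11  d2:7  d3:7  d4:3  d5:3 → peak 11
Best is E@2, peak 11.

11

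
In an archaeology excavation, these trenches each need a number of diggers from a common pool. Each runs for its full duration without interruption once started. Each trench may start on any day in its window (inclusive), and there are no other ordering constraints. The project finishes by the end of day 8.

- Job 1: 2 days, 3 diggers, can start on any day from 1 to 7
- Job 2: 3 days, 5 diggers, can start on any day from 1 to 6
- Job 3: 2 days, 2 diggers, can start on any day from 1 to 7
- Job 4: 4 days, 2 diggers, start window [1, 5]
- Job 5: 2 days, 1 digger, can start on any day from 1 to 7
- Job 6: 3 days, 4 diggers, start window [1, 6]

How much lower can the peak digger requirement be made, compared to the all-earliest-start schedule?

10

Early-start peak: d1:17  d2:17  d3:11  d4:2  d5:0  d6:0  d7:0  d8:0 ⇒ 17.
Leveled (Job 1@1, Job 2@3, Job 3@1, Job 4@1, Job 5@5, Job 6@6): d1:7  d2:7  d3:7  d4:7  d5:6  d6:5  d7:4  d8:4 ⇒ 7.
Reduction 17 − 7 = 10.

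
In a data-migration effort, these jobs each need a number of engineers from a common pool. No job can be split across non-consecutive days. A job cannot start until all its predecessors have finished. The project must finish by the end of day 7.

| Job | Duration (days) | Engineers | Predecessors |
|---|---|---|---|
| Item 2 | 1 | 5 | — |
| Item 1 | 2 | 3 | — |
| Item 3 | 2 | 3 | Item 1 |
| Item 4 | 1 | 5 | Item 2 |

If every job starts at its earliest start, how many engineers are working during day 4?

At early start, day 4 has: Item 3.
Demand: 3 = 3.

3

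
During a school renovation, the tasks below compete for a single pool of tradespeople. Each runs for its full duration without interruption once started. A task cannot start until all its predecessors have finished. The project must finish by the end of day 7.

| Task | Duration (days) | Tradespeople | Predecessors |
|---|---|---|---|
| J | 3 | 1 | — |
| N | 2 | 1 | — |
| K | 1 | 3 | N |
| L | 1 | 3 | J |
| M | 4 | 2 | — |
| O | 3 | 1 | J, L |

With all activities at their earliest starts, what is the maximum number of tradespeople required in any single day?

Early-start schedule: J@1, N@1, K@3, L@4, M@1, O@5.
Load per day: day 1: 4, day 2: 4, day 3: 6, day 4: 5, day 5: 1, day 6: 1, day 7: 1.
Peak is 6.

6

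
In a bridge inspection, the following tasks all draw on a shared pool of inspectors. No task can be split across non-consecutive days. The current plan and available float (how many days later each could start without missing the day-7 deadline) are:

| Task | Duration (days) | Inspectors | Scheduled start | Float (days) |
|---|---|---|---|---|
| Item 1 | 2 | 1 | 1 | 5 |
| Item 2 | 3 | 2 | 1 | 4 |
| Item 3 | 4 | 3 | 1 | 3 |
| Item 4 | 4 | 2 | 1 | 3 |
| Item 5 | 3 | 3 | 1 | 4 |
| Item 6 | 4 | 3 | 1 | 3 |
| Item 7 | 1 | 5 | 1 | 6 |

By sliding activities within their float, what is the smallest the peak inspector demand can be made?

9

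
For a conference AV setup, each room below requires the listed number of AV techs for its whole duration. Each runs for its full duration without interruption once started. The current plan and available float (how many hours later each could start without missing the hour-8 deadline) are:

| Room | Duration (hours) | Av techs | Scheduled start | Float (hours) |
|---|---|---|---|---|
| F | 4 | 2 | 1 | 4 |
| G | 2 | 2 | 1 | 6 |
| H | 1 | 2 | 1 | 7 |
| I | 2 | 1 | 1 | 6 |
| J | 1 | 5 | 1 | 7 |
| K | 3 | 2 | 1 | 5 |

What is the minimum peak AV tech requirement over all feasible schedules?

Early-start (F@1, G@1, H@1, I@1, J@1, K@1) gives peak 14: h1:14  h2:7  h3:4  h4:2  h5:0  h6:0  h7:0  h8:0.
Shift H→3, J→5, K→6.
Schedule F@1, G@1, H@3, I@1, J@5, K@6: h1:5  h2:5  h3:4  h4:2  h5:5  h6:2  h7:2  h8:2 — peak 5.

5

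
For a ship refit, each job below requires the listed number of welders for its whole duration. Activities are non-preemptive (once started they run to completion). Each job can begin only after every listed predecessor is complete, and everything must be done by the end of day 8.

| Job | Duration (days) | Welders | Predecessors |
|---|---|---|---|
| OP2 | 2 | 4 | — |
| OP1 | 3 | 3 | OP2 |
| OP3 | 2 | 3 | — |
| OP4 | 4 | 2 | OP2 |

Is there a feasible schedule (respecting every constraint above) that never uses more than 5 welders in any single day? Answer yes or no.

yes

Schedule OP2@1, OP1@3, OP3@6, OP4@3: d1:4  d2:4  d3:5  d4:5  d5:5  d6:5  d7:3  d8:0 — peak 5 ≤ 5.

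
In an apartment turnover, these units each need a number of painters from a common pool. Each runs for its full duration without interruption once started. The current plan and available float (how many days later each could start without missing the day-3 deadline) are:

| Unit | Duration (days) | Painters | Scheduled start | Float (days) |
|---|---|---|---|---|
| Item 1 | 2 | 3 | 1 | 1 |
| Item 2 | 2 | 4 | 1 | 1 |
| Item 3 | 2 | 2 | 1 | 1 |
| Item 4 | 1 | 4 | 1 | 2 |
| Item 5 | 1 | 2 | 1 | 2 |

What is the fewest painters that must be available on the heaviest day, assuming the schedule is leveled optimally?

Early-start (Item 1@1, Item 2@1, Item 3@1, Item 4@1, Item 5@1) gives peak 15: d1:15  d2:9  d3:0.
Shift Item 4→3, Item 5→3.
Schedule Item 1@1, Item 2@1, Item 3@1, Item 4@3, Item 5@3: d1:9  d2:9  d3:6 — peak 9.

9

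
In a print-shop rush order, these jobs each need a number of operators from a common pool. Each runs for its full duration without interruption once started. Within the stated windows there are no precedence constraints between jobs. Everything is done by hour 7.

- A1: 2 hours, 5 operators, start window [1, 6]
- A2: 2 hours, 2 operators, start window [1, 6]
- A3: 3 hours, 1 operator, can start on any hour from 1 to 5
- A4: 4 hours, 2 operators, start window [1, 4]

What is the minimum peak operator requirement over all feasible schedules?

5

Early-start (A1@1, A2@1, A3@1, A4@1) gives peak 10: h1:10  h2:10  h3:3  h4:2  h5:0  h6:0  h7:0.
Shift A2→3, A3→3, A4→3.
Schedule A1@1, A2@3, A3@3, A4@3: h1:5  h2:5  h3:5  h4:5  h5:3  h6:2  h7:0 — peak 5.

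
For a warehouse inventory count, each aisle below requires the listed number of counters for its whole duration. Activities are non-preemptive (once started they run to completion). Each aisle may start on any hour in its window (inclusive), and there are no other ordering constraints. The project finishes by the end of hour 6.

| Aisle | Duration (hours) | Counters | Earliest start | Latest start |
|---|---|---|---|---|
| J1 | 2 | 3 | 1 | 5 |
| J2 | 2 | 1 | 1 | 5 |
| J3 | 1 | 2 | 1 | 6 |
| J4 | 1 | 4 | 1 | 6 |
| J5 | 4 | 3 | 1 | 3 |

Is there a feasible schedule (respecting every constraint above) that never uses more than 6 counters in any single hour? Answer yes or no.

Schedule J1@1, J2@3, J3@1, J4@6, J5@2: h1:5  h2:6  h3:4  h4:4  h5:3  h6:4 — peak 6 ≤ 6.

yes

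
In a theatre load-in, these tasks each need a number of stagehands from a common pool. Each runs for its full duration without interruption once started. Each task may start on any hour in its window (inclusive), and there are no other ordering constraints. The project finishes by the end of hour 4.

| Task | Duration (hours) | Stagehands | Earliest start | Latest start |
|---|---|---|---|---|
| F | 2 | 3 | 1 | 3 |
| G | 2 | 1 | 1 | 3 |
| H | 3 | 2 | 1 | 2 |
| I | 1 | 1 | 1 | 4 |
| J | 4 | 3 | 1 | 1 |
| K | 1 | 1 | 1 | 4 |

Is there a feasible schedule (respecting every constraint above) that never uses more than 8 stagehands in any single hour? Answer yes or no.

yes

Schedule F@1, G@3, H@1, I@3, J@1, K@3: h1:8  h2:8  h3:8  h4:4 — peak 8 ≤ 8.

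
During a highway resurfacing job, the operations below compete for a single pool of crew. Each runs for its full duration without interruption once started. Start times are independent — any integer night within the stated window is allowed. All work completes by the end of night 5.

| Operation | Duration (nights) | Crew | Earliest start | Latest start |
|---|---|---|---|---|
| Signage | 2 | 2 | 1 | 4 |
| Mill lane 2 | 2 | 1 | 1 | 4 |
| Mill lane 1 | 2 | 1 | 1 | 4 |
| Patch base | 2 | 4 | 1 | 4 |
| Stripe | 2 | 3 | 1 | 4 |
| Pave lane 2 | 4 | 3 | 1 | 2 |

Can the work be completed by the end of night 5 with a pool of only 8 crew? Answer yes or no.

no

The minimum achievable peak is 9; 8 < 9, so no feasible schedule stays within the cap.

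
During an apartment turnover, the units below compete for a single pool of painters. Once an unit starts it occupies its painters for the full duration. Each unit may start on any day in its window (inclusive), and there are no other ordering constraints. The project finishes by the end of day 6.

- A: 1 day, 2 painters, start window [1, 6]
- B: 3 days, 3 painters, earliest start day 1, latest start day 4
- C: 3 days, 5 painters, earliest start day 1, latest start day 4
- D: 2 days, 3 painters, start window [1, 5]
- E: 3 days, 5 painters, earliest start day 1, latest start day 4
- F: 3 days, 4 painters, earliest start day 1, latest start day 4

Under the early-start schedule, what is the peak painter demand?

Early-start schedule: A@1, B@1, C@1, D@1, E@1, F@1.
Load per day: day 1: 22, day 2: 20, day 3: 17, day 4: 0, day 5: 0, day 6: 0.
Peak is 22.

22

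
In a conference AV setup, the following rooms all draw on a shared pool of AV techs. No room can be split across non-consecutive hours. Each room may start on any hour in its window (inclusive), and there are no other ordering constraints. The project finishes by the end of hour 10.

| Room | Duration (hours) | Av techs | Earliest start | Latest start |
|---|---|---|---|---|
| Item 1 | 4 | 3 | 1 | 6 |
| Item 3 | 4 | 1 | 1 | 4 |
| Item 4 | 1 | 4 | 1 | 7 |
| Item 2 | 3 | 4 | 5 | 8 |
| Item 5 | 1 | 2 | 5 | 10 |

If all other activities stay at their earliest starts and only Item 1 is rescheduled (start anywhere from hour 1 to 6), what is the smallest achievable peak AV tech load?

Item 1@1: h1:8  h2:4  h3:4  h4:4  h5:6  h6:4  h7:4  h8:0  h9:0  h10:0 → peak 8
Item 1@2: h1:5  h2:4  h3:4  h4:4  h5:9  h6:4  h7:4  h8:0  h9:0  h10:0 → peak 9
Item 1@3: h1:5  h2:1  h3:4  h4:4  h5:9  h6:7  h7:4  h8:0  h9:0  h10:0 → peak 9
Item 1@4: h1:5  h2:1  h3:1  h4:4  h5:9  h6:7  h7:7  h8:0  h9:0  h10:0 → peak 9
Item 1@5: h1:5  h2:1  h3:1  h4:1  h5:9  h6:7  h7:7  h8:3  h9:0  h10:0 → peak 9
Item 1@6: h1:5  h2:1  h3:1  h4:1  h5:6  h6:7  h7:7  h8:3  h9:3  h10:0 → peak 7
Best is Item 1@6, peak 7.

7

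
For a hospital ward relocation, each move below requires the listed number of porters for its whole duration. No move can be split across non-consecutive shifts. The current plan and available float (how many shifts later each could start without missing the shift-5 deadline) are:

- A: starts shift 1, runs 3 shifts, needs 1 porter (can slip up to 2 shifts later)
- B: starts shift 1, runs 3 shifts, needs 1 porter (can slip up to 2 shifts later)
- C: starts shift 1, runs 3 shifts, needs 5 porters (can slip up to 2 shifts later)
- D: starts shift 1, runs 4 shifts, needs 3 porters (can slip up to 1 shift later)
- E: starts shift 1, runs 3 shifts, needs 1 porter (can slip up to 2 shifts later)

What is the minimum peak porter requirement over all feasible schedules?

11

Schedule A@1, B@1, C@1, D@1, E@1: s1:11  s2:11  s3:11  s4:3  s5:0 — peak 11.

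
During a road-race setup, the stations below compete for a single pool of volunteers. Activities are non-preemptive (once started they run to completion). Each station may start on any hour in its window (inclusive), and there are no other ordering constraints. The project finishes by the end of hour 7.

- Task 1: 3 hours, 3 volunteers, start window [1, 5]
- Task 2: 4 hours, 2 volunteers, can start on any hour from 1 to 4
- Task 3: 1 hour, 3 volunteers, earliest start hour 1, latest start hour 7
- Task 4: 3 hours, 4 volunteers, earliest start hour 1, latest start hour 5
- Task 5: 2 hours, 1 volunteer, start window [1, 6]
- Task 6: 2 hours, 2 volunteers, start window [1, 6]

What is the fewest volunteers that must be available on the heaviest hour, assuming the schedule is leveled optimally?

6

Early-start (Task 1@1, Task 2@1, Task 3@1, Task 4@1, Task 5@1, Task 6@1) gives peak 15: h1:15  h2:12  h3:9  h4:2  h5:0  h6:0  h7:0.
Shift Task 3→4, Task 4→5, Task 6→5.
Schedule Task 1@1, Task 2@1, Task 3@4, Task 4@5, Task 5@1, Task 6@5: h1:6  h2:6  h3:5  h4:5  h5:6  h6:6  h7:4 — peak 6.
Total volunteer-hours = 38 over 7 hours ⇒ peak ≥ ⌈38/7⌉ = 6, so 6 is optimal.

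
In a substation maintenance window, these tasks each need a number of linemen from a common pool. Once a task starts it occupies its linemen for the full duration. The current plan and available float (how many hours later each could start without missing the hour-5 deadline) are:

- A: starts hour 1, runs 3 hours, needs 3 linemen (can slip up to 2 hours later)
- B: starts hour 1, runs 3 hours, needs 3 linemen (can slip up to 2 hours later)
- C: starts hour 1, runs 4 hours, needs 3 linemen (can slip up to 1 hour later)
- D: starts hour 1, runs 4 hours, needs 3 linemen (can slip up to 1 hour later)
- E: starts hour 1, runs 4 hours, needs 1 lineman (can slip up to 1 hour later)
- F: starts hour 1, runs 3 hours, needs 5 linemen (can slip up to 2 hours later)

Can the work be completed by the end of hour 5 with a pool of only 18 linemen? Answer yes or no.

Schedule A@1, B@1, C@1, D@1, E@1, F@1: h1:18  h2:18  h3:18  h4:7  h5:0 — peak 18 ≤ 18.

yes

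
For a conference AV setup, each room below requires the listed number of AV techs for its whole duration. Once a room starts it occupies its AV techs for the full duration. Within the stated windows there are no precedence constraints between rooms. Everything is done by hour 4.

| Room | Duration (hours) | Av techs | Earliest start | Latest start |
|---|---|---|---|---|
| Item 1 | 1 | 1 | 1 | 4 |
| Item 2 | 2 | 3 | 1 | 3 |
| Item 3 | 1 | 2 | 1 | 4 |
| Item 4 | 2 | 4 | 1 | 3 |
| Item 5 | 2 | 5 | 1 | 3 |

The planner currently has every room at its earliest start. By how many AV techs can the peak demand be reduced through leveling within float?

8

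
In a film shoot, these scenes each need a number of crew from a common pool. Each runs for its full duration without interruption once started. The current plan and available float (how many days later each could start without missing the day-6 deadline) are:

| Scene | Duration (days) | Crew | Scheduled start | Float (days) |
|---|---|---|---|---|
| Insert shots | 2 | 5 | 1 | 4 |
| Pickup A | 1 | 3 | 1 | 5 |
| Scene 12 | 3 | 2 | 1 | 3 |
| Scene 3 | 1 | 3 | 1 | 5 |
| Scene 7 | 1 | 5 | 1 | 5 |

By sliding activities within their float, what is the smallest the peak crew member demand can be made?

Early-start (Insert shots@1, Pickup A@1, Scene 12@1, Scene 3@1, Scene 7@1) gives peak 18: d1:18  d2:7  d3:2  d4:0  d5:0  d6:0.
Shift Pickup A→3, Scene 12→3, Scene 3→4, Scene 7→6.
Schedule Insert shots@1, Pickup A@3, Scene 12@3, Scene 3@4, Scene 7@6: d1:5  d2:5  d3:5  d4:5  d5:2  d6:5 — peak 5.
Total crew member-days = 27 over 6 days ⇒ peak ≥ ⌈27/6⌉ = 5, so 5 is optimal.

5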